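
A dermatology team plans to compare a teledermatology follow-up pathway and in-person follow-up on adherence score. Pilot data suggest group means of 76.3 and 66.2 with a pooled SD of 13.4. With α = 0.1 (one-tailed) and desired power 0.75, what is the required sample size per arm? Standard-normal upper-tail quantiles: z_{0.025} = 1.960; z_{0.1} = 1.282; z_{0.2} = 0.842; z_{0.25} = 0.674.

Cohen's d = |M₁ − M₂| / SD_pooled = |76.3 − 66.2| / 13.4 = 10.1 / 13.4 = 0.754.
For two independent groups with equal n: n = 2·((z_{α} + z_β) / d)².
z_{α} + z_β = 1.282 + 0.674 = 1.956.
n = 2 × (1.956 / 0.754)² = 2 × 2.594² = 2 × 6.73 = 13.5.
Round up to the next whole participant.

n = 14 per group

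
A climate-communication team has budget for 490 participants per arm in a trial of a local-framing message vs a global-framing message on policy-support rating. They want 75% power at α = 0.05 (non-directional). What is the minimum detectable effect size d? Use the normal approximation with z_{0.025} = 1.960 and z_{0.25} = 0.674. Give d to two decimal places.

For two independent groups of n = 490 each: d_min = (z_{α/2} + z_β)·√(2/n).
z-sum = 1.960 + 0.674 = 2.634.
d_min = 2.634 × √(2/490) = 2.634 × 0.0639 = 0.168.

d_min ≈ 0.17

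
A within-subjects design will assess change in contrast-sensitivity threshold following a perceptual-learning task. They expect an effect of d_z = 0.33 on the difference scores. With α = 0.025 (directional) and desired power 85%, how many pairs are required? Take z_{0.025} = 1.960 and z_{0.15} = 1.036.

For a paired (one-sample on differences) test: n = ((z_{α} + z_β) / d)².
z_{α} + z_β = 1.960 + 1.036 = 2.996.
n = (2.996 / 0.33)² = 9.079² = 82.42.
Round up.

n = 83 pairs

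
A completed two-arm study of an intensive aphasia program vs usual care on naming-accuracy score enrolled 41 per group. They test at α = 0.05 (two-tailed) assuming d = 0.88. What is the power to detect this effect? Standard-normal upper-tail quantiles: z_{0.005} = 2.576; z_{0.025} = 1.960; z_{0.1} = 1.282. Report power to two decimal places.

power ≈ 0.98

For two equal groups, power = Φ(d·√(n/2) − z_{α/2}).
d·√(n/2) = 0.88 × √(41/2) = 0.88 × 4.528 = 3.984.
z_β = 3.984 − 1.960 = 2.024.
Power = Φ(2.024) = 0.979.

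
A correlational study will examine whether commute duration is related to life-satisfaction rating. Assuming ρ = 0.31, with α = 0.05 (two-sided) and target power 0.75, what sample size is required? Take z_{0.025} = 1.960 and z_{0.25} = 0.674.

Fisher's z: C = ½·ln((1+r)/(1−r)) = ½·ln(1.8986) = 0.3205.
n = ((z_{α/2} + z_β)/C)² + 3.
(1.960 + 0.674) / 0.3205 = 2.634 / 0.3205 = 8.218.
n = 8.218² + 3 = 67.54 + 3 = 70.5.
Round up.

n = 71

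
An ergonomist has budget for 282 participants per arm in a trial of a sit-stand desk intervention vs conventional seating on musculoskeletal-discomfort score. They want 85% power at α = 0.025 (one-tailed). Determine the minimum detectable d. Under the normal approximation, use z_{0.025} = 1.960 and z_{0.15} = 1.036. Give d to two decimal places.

d_min ≈ 0.25

For two independent groups of n = 282 each: d_min = (z_{α} + z_β)·√(2/n).
z-sum = 1.960 + 1.036 = 2.996.
d_min = 2.996 × √(2/282) = 2.996 × 0.0842 = 0.252.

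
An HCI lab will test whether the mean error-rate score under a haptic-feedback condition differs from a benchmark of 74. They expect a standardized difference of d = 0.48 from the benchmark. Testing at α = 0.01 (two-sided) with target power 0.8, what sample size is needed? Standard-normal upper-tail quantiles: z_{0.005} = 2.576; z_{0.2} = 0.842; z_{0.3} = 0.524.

For a one-sample test: n = ((z_{α/2} + z_β) / d)².
z_{α/2} + z_β = 2.576 + 0.842 = 3.418.
n = (3.418 / 0.48)² = 7.121² = 50.71.
Round up.

n = 51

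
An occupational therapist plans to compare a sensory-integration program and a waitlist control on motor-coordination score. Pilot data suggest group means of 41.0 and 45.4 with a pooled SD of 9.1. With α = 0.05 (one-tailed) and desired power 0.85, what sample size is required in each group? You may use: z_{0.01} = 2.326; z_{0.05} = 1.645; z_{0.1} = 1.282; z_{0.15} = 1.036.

n = 62 per group

Cohen's d = |M₁ − M₂| / SD_pooled = |41.0 − 45.4| / 9.1 = 4.4 / 9.1 = 0.484.
For two independent groups with equal n: n = 2·((z_{α} + z_β) / d)².
z_{α} + z_β = 1.645 + 1.036 = 2.681.
n = 2 × (2.681 / 0.484)² = 2 × 5.539² = 2 × 30.68 = 61.4.
Round up to the next whole participant.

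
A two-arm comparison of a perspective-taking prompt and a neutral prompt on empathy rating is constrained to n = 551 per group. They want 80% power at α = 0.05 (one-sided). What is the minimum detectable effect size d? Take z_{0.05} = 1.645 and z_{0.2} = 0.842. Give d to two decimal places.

d_min ≈ 0.15

For two independent groups of n = 551 each: d_min = (z_{α} + z_β)·√(2/n).
z-sum = 1.645 + 0.842 = 2.487.
d_min = 2.487 × √(2/551) = 2.487 × 0.0602 = 0.150.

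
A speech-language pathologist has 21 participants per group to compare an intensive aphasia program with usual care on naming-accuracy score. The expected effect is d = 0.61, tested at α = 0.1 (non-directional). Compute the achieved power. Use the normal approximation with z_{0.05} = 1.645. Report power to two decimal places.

For two equal groups, power = Φ(d·√(n/2) − z_{α/2}).
d·√(n/2) = 0.61 × √(21/2) = 0.61 × 3.240 = 1.977.
z_β = 1.977 − 1.645 = 0.332.
Power = Φ(0.332) = 0.630.

power ≈ 0.63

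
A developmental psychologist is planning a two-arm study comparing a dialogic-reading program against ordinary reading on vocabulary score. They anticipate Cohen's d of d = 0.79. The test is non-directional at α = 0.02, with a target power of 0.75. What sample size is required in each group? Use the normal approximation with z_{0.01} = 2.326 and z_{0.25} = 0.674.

n = 29 per group

For two independent groups with equal n: n = 2·((z_{α/2} + z_β) / d)².
z_{α/2} + z_β = 2.326 + 0.674 = 3.000.
n = 2 × (3.000 / 0.79)² = 2 × 3.797² = 2 × 14.42 = 28.8.
Round up to the next whole participant.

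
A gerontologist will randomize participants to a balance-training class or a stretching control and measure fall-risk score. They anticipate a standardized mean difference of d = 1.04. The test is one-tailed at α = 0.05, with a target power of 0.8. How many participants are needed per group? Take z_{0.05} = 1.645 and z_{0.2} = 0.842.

For two independent groups with equal n: n = 2·((z_{α} + z_β) / d)².
z_{α} + z_β = 1.645 + 0.842 = 2.487.
n = 2 × (2.487 / 1.04)² = 2 × 2.391² = 2 × 5.72 = 11.4.
Round up to the next whole participant.

n = 12 per group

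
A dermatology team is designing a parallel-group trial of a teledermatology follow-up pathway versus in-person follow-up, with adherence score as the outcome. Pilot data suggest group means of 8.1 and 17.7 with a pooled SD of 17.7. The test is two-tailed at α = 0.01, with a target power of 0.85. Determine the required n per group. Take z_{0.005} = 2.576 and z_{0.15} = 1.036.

n = 89 per group

Cohen's d = |M₁ − M₂| / SD_pooled = |8.1 − 17.7| / 17.7 = 9.6 / 17.7 = 0.542.
For two independent groups with equal n: n = 2·((z_{α/2} + z_β) / d)².
z_{α/2} + z_β = 2.576 + 1.036 = 3.612.
n = 2 × (3.612 / 0.542)² = 2 × 6.664² = 2 × 44.41 = 88.8.
Round up to the next whole participant.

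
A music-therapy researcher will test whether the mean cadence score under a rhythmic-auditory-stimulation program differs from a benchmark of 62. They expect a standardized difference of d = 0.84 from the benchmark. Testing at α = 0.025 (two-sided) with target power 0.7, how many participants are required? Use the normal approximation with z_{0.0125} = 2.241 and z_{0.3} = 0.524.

n = 11

For a one-sample test: n = ((z_{α/2} + z_β) / d)².
z_{α/2} + z_β = 2.241 + 0.524 = 2.765.
n = (2.765 / 0.84)² = 3.292² = 10.84.
Round up.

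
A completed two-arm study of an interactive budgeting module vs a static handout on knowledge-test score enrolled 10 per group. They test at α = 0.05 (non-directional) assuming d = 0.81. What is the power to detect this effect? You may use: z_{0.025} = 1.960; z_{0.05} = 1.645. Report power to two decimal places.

power ≈ 0.44

For two equal groups, power = Φ(d·√(n/2) − z_{α/2}).
d·√(n/2) = 0.81 × √(10/2) = 0.81 × 2.236 = 1.811.
z_β = 1.811 − 1.960 = -0.149.
Power = Φ(-0.149) = 0.441.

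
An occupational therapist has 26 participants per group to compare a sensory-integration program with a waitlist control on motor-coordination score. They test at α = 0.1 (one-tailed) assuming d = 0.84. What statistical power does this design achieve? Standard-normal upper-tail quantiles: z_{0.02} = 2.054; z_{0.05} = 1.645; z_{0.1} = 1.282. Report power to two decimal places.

power ≈ 0.96

For two equal groups, power = Φ(d·√(n/2) − z_{α}).
d·√(n/2) = 0.84 × √(26/2) = 0.84 × 3.606 = 3.029.
z_β = 3.029 − 1.282 = 1.747.
Power = Φ(1.747) = 0.960.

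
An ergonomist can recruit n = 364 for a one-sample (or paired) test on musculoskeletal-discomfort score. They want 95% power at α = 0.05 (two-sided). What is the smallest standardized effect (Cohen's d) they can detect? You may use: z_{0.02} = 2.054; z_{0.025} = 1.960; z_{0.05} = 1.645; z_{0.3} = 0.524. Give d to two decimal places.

For a single sample (or paired design) of n = 364: d_min = (z_{α/2} + z_β)/√n.
z-sum = 1.960 + 1.645 = 3.605.
d_min = 3.605 / √364 = 3.605 / 19.079 = 0.189.

d_min ≈ 0.19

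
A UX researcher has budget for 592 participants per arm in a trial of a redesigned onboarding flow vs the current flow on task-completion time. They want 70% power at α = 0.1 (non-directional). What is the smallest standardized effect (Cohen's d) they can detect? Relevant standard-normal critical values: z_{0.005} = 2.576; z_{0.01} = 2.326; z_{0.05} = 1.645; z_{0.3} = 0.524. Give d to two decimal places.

d_min ≈ 0.13

For two independent groups of n = 592 each: d_min = (z_{α/2} + z_β)·√(2/n).
z-sum = 1.645 + 0.524 = 2.169.
d_min = 2.169 × √(2/592) = 2.169 × 0.0581 = 0.126.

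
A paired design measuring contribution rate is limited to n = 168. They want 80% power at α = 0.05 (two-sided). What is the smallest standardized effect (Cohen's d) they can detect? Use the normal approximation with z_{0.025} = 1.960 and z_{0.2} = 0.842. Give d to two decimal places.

For a single sample (or paired design) of n = 168: d_min = (z_{α/2} + z_β)/√n.
z-sum = 1.960 + 0.842 = 2.802.
d_min = 2.802 / √168 = 2.802 / 12.961 = 0.216.

d_min ≈ 0.22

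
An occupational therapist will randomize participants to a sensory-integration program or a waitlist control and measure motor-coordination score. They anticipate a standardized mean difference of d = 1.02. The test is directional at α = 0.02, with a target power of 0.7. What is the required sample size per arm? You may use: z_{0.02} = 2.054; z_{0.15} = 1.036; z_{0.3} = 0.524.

For two independent groups with equal n: n = 2·((z_{α} + z_β) / d)².
z_{α} + z_β = 2.054 + 0.524 = 2.578.
n = 2 × (2.578 / 1.02)² = 2 × 2.527² = 2 × 6.39 = 12.8.
Round up to the next whole participant.

n = 13 per group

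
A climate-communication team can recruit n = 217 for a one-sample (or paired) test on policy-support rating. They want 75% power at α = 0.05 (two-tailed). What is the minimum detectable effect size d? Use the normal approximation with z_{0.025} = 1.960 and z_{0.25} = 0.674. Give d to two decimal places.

d_min ≈ 0.18

For a single sample (or paired design) of n = 217: d_min = (z_{α/2} + z_β)/√n.
z-sum = 1.960 + 0.674 = 2.634.
d_min = 2.634 / √217 = 2.634 / 14.731 = 0.179.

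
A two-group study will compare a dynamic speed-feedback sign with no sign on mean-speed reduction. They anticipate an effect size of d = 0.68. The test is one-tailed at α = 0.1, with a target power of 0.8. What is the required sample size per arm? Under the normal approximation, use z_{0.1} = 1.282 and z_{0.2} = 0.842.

For two independent groups with equal n: n = 2·((z_{α} + z_β) / d)².
z_{α} + z_β = 1.282 + 0.842 = 2.124.
n = 2 × (2.124 / 0.68)² = 2 × 3.124² = 2 × 9.76 = 19.5.
Round up to the next whole participant.

n = 20 per group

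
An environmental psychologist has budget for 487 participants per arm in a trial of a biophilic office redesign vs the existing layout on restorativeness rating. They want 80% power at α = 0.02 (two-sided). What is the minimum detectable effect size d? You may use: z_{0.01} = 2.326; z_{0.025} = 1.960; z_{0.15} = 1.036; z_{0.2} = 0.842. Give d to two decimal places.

For two independent groups of n = 487 each: d_min = (z_{α/2} + z_β)·√(2/n).
z-sum = 2.326 + 0.842 = 3.168.
d_min = 3.168 × √(2/487) = 3.168 × 0.0641 = 0.203.

d_min ≈ 0.20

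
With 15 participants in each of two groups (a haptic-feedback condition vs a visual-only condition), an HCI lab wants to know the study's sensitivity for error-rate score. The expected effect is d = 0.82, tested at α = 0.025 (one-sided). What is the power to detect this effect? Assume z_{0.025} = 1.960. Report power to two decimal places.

power ≈ 0.61

For two equal groups, power = Φ(d·√(n/2) − z_{α}).
d·√(n/2) = 0.82 × √(15/2) = 0.82 × 2.739 = 2.246.
z_β = 2.246 − 1.960 = 0.286.
Power = Φ(0.286) = 0.612.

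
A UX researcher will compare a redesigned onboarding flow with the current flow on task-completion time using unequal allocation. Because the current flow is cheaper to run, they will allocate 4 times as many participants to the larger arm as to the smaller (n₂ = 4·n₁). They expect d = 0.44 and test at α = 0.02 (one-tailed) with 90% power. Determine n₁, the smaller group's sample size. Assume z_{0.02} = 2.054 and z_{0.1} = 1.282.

With allocation ratio k = n₂/n₁ = 4, Var(x̄₁−x̄₂) = σ²(1/n₁ + 1/(k·n₁)) = σ²·(k+1)/(k·n₁).
So n₁ = (1 + 1/k)·((z_{α} + z_β)/d)² = 1.250 × (3.336/0.44)².
n₁ = 1.250 × 57.48 = 71.9.
Round up: n₁ = 72, giving n₂ = 4 × 72 = 288.

n₁ = 72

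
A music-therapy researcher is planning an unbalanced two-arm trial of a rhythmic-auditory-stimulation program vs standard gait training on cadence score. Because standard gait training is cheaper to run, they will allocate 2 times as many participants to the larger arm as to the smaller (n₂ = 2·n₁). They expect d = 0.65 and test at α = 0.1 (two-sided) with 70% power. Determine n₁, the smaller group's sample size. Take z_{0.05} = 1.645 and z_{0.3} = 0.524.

With allocation ratio k = n₂/n₁ = 2, Var(x̄₁−x̄₂) = σ²(1/n₁ + 1/(k·n₁)) = σ²·(k+1)/(k·n₁).
So n₁ = (1 + 1/k)·((z_{α/2} + z_β)/d)² = 1.500 × (2.169/0.65)².
n₁ = 1.500 × 11.14 = 16.7.
Round up: n₁ = 17, giving n₂ = 2 × 17 = 34.

n₁ = 17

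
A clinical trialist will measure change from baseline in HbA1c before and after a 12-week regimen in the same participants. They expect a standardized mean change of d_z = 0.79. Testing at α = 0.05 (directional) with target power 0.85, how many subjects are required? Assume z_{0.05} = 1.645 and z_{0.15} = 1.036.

n = 12 pairs

For a paired (one-sample on differences) test: n = ((z_{α} + z_β) / d)².
z_{α} + z_β = 1.645 + 1.036 = 2.681.
n = (2.681 / 0.79)² = 3.394² = 11.52.
Round up.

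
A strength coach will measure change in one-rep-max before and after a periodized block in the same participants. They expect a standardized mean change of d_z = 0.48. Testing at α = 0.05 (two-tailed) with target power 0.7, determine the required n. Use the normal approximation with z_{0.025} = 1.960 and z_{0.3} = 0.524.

n = 27 pairs

For a paired (one-sample on differences) test: n = ((z_{α/2} + z_β) / d)².
z_{α/2} + z_β = 1.960 + 0.524 = 2.484.
n = (2.484 / 0.48)² = 5.175² = 26.78.
Round up.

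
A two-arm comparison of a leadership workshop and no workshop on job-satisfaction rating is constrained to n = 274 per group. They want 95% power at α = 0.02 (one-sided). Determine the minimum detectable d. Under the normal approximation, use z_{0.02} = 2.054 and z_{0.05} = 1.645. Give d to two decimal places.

For two independent groups of n = 274 each: d_min = (z_{α} + z_β)·√(2/n).
z-sum = 2.054 + 1.645 = 3.699.
d_min = 3.699 × √(2/274) = 3.699 × 0.0854 = 0.316.

d_min ≈ 0.32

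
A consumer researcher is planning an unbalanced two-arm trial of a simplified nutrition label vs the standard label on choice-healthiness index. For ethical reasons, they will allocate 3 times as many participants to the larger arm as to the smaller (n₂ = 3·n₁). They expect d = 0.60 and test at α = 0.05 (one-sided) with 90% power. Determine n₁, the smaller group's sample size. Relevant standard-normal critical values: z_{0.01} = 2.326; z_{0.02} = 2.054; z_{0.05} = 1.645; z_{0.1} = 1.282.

n₁ = 32

With allocation ratio k = n₂/n₁ = 3, Var(x̄₁−x̄₂) = σ²(1/n₁ + 1/(k·n₁)) = σ²·(k+1)/(k·n₁).
So n₁ = (1 + 1/k)·((z_{α} + z_β)/d)² = 1.333 × (2.927/0.60)².
n₁ = 1.333 × 23.80 = 31.7.
Round up: n₁ = 32, giving n₂ = 3 × 32 = 96.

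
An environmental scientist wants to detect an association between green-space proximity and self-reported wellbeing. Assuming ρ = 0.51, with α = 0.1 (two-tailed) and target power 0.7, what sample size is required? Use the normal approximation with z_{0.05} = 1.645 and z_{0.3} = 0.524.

Fisher's z: C = ½·ln((1+r)/(1−r)) = ½·ln(3.0816) = 0.5627.
n = ((z_{α/2} + z_β)/C)² + 3.
(1.645 + 0.524) / 0.5627 = 2.169 / 0.5627 = 3.855.
n = 3.855² + 3 = 14.86 + 3 = 17.9.
Round up.

n = 18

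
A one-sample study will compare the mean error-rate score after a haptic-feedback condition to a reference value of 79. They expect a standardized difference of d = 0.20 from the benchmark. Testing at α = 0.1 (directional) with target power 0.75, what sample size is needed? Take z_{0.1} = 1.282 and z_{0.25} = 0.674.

n = 96

For a one-sample test: n = ((z_{α} + z_β) / d)².
z_{α} + z_β = 1.282 + 0.674 = 1.956.
n = (1.956 / 0.20)² = 9.780² = 95.65.
Round up.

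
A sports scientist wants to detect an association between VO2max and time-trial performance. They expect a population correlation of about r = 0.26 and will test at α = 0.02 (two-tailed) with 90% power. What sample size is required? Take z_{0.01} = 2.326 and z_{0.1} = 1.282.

n = 187

Fisher's z: C = ½·ln((1+r)/(1−r)) = ½·ln(1.7027) = 0.2661.
n = ((z_{α/2} + z_β)/C)² + 3.
(2.326 + 1.282) / 0.2661 = 3.608 / 0.2661 = 13.559.
n = 13.559² + 3 = 183.84 + 3 = 186.8.
Round up.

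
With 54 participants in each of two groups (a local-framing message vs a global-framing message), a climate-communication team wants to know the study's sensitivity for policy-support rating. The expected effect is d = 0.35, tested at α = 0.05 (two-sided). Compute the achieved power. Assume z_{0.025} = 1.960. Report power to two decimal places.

For two equal groups, power = Φ(d·√(n/2) − z_{α/2}).
d·√(n/2) = 0.35 × √(54/2) = 0.35 × 5.196 = 1.819.
z_β = 1.819 − 1.960 = -0.141.
Power = Φ(-0.141) = 0.444.

power ≈ 0.44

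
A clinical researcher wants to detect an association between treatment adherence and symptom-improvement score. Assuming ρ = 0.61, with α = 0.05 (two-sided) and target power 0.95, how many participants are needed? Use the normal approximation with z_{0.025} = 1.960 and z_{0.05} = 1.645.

n = 29

Fisher's z: C = ½·ln((1+r)/(1−r)) = ½·ln(4.1282) = 0.7089.
n = ((z_{α/2} + z_β)/C)² + 3.
(1.960 + 1.645) / 0.7089 = 3.605 / 0.7089 = 5.085.
n = 5.085² + 3 = 25.86 + 3 = 28.9.
Round up.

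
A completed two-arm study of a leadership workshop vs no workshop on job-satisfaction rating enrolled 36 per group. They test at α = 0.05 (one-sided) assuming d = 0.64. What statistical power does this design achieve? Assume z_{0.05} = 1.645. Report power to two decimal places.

For two equal groups, power = Φ(d·√(n/2) − z_{α}).
d·√(n/2) = 0.64 × √(36/2) = 0.64 × 4.243 = 2.715.
z_β = 2.715 − 1.645 = 1.070.
Power = Φ(1.070) = 0.858.

power ≈ 0.86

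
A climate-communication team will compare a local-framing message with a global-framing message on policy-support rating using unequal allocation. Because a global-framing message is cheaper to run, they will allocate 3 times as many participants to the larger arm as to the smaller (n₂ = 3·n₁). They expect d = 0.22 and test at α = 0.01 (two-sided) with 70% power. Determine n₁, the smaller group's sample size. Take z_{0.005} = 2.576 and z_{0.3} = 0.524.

With allocation ratio k = n₂/n₁ = 3, Var(x̄₁−x̄₂) = σ²(1/n₁ + 1/(k·n₁)) = σ²·(k+1)/(k·n₁).
So n₁ = (1 + 1/k)·((z_{α/2} + z_β)/d)² = 1.333 × (3.100/0.22)².
n₁ = 1.333 × 198.55 = 264.7.
Round up: n₁ = 265, giving n₂ = 3 × 265 = 795.

n₁ = 265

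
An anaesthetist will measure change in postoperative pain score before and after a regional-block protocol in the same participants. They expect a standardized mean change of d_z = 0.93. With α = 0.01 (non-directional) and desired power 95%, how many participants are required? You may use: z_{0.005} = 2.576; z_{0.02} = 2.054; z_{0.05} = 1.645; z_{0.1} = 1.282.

n = 21 pairs

For a paired (one-sample on differences) test: n = ((z_{α/2} + z_β) / d)².
z_{α/2} + z_β = 2.576 + 1.645 = 4.221.
n = (4.221 / 0.93)² = 4.539² = 20.60.
Round up.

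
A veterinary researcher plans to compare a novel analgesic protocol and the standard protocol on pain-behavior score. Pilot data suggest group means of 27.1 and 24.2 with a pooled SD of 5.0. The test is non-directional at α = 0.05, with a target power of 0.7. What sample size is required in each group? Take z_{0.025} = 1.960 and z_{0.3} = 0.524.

Cohen's d = |M₁ − M₂| / SD_pooled = |27.1 − 24.2| / 5.0 = 2.9 / 5.0 = 0.580.
For two independent groups with equal n: n = 2·((z_{α/2} + z_β) / d)².
z_{α/2} + z_β = 1.960 + 0.524 = 2.484.
n = 2 × (2.484 / 0.580)² = 2 × 4.283² = 2 × 18.34 = 36.7.
Round up to the next whole participant.

n = 37 per group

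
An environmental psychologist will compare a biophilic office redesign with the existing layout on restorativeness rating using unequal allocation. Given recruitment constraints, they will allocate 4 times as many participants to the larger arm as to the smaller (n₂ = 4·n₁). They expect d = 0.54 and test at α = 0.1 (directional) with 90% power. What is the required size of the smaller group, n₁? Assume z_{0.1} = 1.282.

With allocation ratio k = n₂/n₁ = 4, Var(x̄₁−x̄₂) = σ²(1/n₁ + 1/(k·n₁)) = σ²·(k+1)/(k·n₁).
So n₁ = (1 + 1/k)·((z_{α} + z_β)/d)² = 1.250 × (2.564/0.54)².
n₁ = 1.250 × 22.54 = 28.2.
Round up: n₁ = 29, giving n₂ = 4 × 29 = 116.

n₁ = 29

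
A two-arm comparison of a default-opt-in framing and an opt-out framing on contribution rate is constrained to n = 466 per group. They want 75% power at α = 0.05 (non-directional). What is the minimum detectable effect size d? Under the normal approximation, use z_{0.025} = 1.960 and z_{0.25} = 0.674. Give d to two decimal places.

For two independent groups of n = 466 each: d_min = (z_{α/2} + z_β)·√(2/n).
z-sum = 1.960 + 0.674 = 2.634.
d_min = 2.634 × √(2/466) = 2.634 × 0.0655 = 0.173.

d_min ≈ 0.17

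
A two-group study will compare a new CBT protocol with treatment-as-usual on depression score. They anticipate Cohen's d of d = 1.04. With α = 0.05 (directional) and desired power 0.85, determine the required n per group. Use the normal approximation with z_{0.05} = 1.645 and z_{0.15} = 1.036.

n = 14 per group

For two independent groups with equal n: n = 2·((z_{α} + z_β) / d)².
z_{α} + z_β = 1.645 + 1.036 = 2.681.
n = 2 × (2.681 / 1.04)² = 2 × 2.578² = 2 × 6.65 = 13.3.
Round up to the next whole participant.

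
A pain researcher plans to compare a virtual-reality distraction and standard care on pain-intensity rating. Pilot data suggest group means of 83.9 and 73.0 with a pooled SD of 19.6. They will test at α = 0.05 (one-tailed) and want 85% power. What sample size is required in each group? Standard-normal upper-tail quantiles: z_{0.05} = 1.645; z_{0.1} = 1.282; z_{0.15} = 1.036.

n = 47 per group

Cohen's d = |M₁ − M₂| / SD_pooled = |83.9 − 73.0| / 19.6 = 10.9 / 19.6 = 0.556.
For two independent groups with equal n: n = 2·((z_{α} + z_β) / d)².
z_{α} + z_β = 1.645 + 1.036 = 2.681.
n = 2 × (2.681 / 0.556)² = 2 × 4.822² = 2 × 23.25 = 46.5.
Round up to the next whole participant.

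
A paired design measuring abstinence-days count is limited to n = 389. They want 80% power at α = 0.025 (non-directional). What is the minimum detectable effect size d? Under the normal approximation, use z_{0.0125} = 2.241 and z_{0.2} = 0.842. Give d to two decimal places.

d_min ≈ 0.16

For a single sample (or paired design) of n = 389: d_min = (z_{α/2} + z_β)/√n.
z-sum = 2.241 + 0.842 = 3.083.
d_min = 3.083 / √389 = 3.083 / 19.723 = 0.156.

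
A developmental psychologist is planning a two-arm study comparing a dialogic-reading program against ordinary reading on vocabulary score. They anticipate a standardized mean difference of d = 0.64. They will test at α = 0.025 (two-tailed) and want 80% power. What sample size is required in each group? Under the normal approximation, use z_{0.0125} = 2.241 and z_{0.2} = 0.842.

n = 47 per group

For two independent groups with equal n: n = 2·((z_{α/2} + z_β) / d)².
z_{α/2} + z_β = 2.241 + 0.842 = 3.083.
n = 2 × (3.083 / 0.64)² = 2 × 4.817² = 2 × 23.21 = 46.4.
Round up to the next whole participant.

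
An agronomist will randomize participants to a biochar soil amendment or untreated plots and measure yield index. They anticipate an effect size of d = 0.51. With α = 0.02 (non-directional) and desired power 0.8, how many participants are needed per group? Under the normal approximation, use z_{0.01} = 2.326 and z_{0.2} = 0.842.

n = 78 per group

For two independent groups with equal n: n = 2·((z_{α/2} + z_β) / d)².
z_{α/2} + z_β = 2.326 + 0.842 = 3.168.
n = 2 × (3.168 / 0.51)² = 2 × 6.212² = 2 × 38.59 = 77.2.
Round up to the next whole participant.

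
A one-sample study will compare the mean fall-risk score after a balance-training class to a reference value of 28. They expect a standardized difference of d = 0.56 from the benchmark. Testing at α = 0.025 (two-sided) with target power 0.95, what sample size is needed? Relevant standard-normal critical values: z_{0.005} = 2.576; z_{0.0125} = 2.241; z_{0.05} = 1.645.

n = 49

For a one-sample test: n = ((z_{α/2} + z_β) / d)².
z_{α/2} + z_β = 2.241 + 1.645 = 3.886.
n = (3.886 / 0.56)² = 6.939² = 48.15.
Round up.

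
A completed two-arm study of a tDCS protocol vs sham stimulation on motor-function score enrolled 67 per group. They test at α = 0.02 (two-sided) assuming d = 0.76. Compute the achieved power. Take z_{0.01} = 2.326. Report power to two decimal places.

For two equal groups, power = Φ(d·√(n/2) − z_{α/2}).
d·√(n/2) = 0.76 × √(67/2) = 0.76 × 5.788 = 4.399.
z_β = 4.399 − 2.326 = 2.073.
Power = Φ(2.073) = 0.981.

power ≈ 0.98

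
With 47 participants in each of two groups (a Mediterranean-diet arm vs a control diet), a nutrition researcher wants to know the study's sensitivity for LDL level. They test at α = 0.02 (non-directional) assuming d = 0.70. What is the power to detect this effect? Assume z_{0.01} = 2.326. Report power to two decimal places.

power ≈ 0.86

For two equal groups, power = Φ(d·√(n/2) − z_{α/2}).
d·√(n/2) = 0.70 × √(47/2) = 0.70 × 4.848 = 3.393.
z_β = 3.393 − 2.326 = 1.067.
Power = Φ(1.067) = 0.857.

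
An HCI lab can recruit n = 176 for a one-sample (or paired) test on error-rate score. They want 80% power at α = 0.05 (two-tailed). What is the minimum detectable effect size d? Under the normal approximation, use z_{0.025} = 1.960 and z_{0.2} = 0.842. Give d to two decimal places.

For a single sample (or paired design) of n = 176: d_min = (z_{α/2} + z_β)/√n.
z-sum = 1.960 + 0.842 = 2.802.
d_min = 2.802 / √176 = 2.802 / 13.266 = 0.211.

d_min ≈ 0.21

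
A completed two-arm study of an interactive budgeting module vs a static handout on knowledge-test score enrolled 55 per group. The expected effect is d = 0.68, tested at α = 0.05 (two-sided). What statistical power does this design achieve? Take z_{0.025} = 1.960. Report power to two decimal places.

For two equal groups, power = Φ(d·√(n/2) − z_{α/2}).
d·√(n/2) = 0.68 × √(55/2) = 0.68 × 5.244 = 3.566.
z_β = 3.566 − 1.960 = 1.606.
Power = Φ(1.606) = 0.946.

power ≈ 0.95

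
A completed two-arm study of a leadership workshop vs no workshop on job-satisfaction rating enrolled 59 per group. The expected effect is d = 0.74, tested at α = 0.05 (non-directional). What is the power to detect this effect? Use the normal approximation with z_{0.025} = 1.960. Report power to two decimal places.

For two equal groups, power = Φ(d·√(n/2) − z_{α/2}).
d·√(n/2) = 0.74 × √(59/2) = 0.74 × 5.431 = 4.019.
z_β = 4.019 − 1.960 = 2.059.
Power = Φ(2.059) = 0.980.

power ≈ 0.98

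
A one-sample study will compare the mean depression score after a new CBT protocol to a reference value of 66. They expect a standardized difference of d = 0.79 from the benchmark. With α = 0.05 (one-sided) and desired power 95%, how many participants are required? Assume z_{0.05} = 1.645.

n = 18

For a one-sample test: n = ((z_{α} + z_β) / d)².
z_{α} + z_β = 1.645 + 1.645 = 3.290.
n = (3.290 / 0.79)² = 4.165² = 17.34.
Round up.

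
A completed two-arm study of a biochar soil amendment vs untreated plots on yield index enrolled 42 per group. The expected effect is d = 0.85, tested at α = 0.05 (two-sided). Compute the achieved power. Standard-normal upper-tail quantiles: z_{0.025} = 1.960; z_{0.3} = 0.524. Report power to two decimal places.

For two equal groups, power = Φ(d·√(n/2) − z_{α/2}).
d·√(n/2) = 0.85 × √(42/2) = 0.85 × 4.583 = 3.895.
z_β = 3.895 − 1.960 = 1.935.
Power = Φ(1.935) = 0.974.

power ≈ 0.97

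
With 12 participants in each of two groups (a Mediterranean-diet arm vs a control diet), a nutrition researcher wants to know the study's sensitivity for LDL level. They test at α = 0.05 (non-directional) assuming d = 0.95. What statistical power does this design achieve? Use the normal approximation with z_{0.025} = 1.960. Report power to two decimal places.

power ≈ 0.64

For two equal groups, power = Φ(d·√(n/2) − z_{α/2}).
d·√(n/2) = 0.95 × √(12/2) = 0.95 × 2.449 = 2.327.
z_β = 2.327 − 1.960 = 0.367.
Power = Φ(0.367) = 0.643.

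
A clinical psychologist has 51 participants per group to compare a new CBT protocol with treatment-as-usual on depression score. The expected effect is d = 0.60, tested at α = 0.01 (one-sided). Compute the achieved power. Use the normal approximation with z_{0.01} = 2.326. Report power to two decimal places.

power ≈ 0.76

For two equal groups, power = Φ(d·√(n/2) − z_{α}).
d·√(n/2) = 0.60 × √(51/2) = 0.60 × 5.050 = 3.030.
z_β = 3.030 − 2.326 = 0.704.
Power = Φ(0.704) = 0.759.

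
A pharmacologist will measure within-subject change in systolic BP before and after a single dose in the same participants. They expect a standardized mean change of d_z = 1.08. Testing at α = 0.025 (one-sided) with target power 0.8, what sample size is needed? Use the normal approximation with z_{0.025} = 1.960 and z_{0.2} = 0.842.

For a paired (one-sample on differences) test: n = ((z_{α} + z_β) / d)².
z_{α} + z_β = 1.960 + 0.842 = 2.802.
n = (2.802 / 1.08)² = 2.594² = 6.73.
Round up.

n = 7 pairs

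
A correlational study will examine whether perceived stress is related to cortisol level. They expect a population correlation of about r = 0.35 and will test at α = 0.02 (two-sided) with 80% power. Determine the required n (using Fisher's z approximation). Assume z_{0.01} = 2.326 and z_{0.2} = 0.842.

n = 79

Fisher's z: C = ½·ln((1+r)/(1−r)) = ½·ln(2.0769) = 0.3654.
n = ((z_{α/2} + z_β)/C)² + 3.
(2.326 + 0.842) / 0.3654 = 3.168 / 0.3654 = 8.670.
n = 8.670² + 3 = 75.17 + 3 = 78.2.
Round up.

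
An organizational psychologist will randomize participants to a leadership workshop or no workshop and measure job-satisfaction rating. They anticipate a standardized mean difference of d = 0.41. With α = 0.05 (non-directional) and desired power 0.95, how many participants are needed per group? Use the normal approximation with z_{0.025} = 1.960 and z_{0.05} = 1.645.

n = 155 per group

For two independent groups with equal n: n = 2·((z_{α/2} + z_β) / d)².
z_{α/2} + z_β = 1.960 + 1.645 = 3.605.
n = 2 × (3.605 / 0.41)² = 2 × 8.793² = 2 × 77.31 = 154.6.
Round up to the next whole participant.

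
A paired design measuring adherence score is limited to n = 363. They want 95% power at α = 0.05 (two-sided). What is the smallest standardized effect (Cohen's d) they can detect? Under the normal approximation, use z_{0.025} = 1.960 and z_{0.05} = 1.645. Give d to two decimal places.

For a single sample (or paired design) of n = 363: d_min = (z_{α/2} + z_β)/√n.
z-sum = 1.960 + 1.645 = 3.605.
d_min = 3.605 / √363 = 3.605 / 19.053 = 0.189.

d_min ≈ 0.19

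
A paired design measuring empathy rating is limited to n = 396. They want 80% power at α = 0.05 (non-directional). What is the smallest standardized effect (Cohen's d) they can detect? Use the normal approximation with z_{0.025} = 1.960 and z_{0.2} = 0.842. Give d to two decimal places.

For a single sample (or paired design) of n = 396: d_min = (z_{α/2} + z_β)/√n.
z-sum = 1.960 + 0.842 = 2.802.
d_min = 2.802 / √396 = 2.802 / 19.900 = 0.141.

d_min ≈ 0.14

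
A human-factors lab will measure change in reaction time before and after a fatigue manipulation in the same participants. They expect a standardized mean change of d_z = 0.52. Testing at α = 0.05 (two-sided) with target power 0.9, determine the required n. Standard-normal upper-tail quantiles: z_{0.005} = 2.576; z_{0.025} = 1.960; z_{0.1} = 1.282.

For a paired (one-sample on differences) test: n = ((z_{α/2} + z_β) / d)².
z_{α/2} + z_β = 1.960 + 1.282 = 3.242.
n = (3.242 / 0.52)² = 6.235² = 38.87.
Round up.

n = 39 pairs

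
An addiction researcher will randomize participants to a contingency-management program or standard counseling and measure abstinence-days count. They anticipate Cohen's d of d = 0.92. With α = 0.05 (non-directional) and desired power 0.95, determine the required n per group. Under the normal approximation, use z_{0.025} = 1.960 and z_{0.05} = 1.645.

n = 31 per group

For two independent groups with equal n: n = 2·((z_{α/2} + z_β) / d)².
z_{α/2} + z_β = 1.960 + 1.645 = 3.605.
n = 2 × (3.605 / 0.92)² = 2 × 3.918² = 2 × 15.35 = 30.7.
Round up to the next whole participant.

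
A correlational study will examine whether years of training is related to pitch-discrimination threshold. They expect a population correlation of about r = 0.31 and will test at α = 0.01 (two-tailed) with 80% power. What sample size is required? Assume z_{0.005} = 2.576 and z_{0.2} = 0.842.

n = 117

Fisher's z: C = ½·ln((1+r)/(1−r)) = ½·ln(1.8986) = 0.3205.
n = ((z_{α/2} + z_β)/C)² + 3.
(2.576 + 0.842) / 0.3205 = 3.418 / 0.3205 = 10.665.
n = 10.665² + 3 = 113.73 + 3 = 116.7.
Round up.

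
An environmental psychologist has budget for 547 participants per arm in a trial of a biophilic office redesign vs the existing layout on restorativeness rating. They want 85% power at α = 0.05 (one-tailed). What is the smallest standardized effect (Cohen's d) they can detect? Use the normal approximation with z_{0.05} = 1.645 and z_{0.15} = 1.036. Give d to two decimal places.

For two independent groups of n = 547 each: d_min = (z_{α} + z_β)·√(2/n).
z-sum = 1.645 + 1.036 = 2.681.
d_min = 2.681 × √(2/547) = 2.681 × 0.0605 = 0.162.

d_min ≈ 0.16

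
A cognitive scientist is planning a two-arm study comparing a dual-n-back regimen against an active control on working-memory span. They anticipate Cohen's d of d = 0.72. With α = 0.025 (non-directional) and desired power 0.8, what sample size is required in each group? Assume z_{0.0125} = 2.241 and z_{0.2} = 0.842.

n = 37 per group

For two independent groups with equal n: n = 2·((z_{α/2} + z_β) / d)².
z_{α/2} + z_β = 2.241 + 0.842 = 3.083.
n = 2 × (3.083 / 0.72)² = 2 × 4.282² = 2 × 18.34 = 36.7.
Round up to the next whole participant.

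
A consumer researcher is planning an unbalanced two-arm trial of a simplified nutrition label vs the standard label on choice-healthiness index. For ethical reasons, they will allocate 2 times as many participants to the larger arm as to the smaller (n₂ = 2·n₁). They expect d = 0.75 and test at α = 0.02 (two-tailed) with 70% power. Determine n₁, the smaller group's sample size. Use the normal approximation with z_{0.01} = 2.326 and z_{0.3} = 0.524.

n₁ = 22

With allocation ratio k = n₂/n₁ = 2, Var(x̄₁−x̄₂) = σ²(1/n₁ + 1/(k·n₁)) = σ²·(k+1)/(k·n₁).
So n₁ = (1 + 1/k)·((z_{α/2} + z_β)/d)² = 1.500 × (2.850/0.75)².
n₁ = 1.500 × 14.44 = 21.7.
Round up: n₁ = 22, giving n₂ = 2 × 22 = 44.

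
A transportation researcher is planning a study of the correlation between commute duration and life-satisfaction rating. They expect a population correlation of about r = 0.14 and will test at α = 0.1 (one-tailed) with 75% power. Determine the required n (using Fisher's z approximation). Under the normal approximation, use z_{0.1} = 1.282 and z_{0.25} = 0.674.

Fisher's z: C = ½·ln((1+r)/(1−r)) = ½·ln(1.3256) = 0.1409.
n = ((z_{α} + z_β)/C)² + 3.
(1.282 + 0.674) / 0.1409 = 1.956 / 0.1409 = 13.882.
n = 13.882² + 3 = 192.72 + 3 = 195.7.
Round up.

n = 196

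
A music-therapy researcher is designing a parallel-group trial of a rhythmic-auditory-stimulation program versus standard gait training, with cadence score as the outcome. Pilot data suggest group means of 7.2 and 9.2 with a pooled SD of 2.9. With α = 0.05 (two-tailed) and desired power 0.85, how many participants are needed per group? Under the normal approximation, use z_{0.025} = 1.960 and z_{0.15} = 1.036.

Cohen's d = |M₁ − M₂| / SD_pooled = |7.2 − 9.2| / 2.9 = 2.0 / 2.9 = 0.690.
For two independent groups with equal n: n = 2·((z_{α/2} + z_β) / d)².
z_{α/2} + z_β = 1.960 + 1.036 = 2.996.
n = 2 × (2.996 / 0.690)² = 2 × 4.342² = 2 × 18.85 = 37.7.
Round up to the next whole participant.

n = 38 per group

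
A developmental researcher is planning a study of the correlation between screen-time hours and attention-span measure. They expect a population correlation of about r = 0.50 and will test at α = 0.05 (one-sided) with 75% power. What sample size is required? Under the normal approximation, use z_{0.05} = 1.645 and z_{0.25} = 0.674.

n = 21

Fisher's z: C = ½·ln((1+r)/(1−r)) = ½·ln(3.0000) = 0.5493.
n = ((z_{α} + z_β)/C)² + 3.
(1.645 + 0.674) / 0.5493 = 2.319 / 0.5493 = 4.222.
n = 4.222² + 3 = 17.82 + 3 = 20.8.
Round up.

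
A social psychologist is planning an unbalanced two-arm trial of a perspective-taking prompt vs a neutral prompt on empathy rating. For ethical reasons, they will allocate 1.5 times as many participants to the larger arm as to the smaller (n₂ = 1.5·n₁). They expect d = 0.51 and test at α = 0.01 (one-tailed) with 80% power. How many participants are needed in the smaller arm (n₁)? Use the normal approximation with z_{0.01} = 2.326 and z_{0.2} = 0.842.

n₁ = 65

With allocation ratio k = n₂/n₁ = 1.5, Var(x̄₁−x̄₂) = σ²(1/n₁ + 1/(k·n₁)) = σ²·(k+1)/(k·n₁).
So n₁ = (1 + 1/k)·((z_{α} + z_β)/d)² = 1.667 × (3.168/0.51)².
n₁ = 1.667 × 38.59 = 64.3.
Round up: n₁ = 65, giving n₂ = ⌈1.5 × 65⌉ = ⌈97.5⌉ = 98.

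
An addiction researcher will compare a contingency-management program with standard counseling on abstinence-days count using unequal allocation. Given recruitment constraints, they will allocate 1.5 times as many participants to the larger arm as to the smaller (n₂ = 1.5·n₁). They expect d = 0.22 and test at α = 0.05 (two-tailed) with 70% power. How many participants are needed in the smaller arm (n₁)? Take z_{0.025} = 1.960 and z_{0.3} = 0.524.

With allocation ratio k = n₂/n₁ = 1.5, Var(x̄₁−x̄₂) = σ²(1/n₁ + 1/(k·n₁)) = σ²·(k+1)/(k·n₁).
So n₁ = (1 + 1/k)·((z_{α/2} + z_β)/d)² = 1.667 × (2.484/0.22)².
n₁ = 1.667 × 127.48 = 212.5.
Round up: n₁ = 213, giving n₂ = ⌈1.5 × 213⌉ = ⌈319.5⌉ = 320.

n₁ = 213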